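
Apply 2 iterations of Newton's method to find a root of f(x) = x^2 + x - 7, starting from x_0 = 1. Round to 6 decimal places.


Newton's method: x_(n+1) = x_n - f(x_n)/f'(x_n)
f(x) = x^2 + x - 7
f'(x) = 2x + 1

Iteration 1:
  f(1.000000) = -5.000000
  f'(1.000000) = 3.000000
  x_1 = 1.000000 - (-5.000000)/(3.000000) = 2.666667

Iteration 2:
  f(2.666667) = 2.777778
  f'(2.666667) = 6.333333
  x_2 = 2.666667 - (2.777778)/(6.333333) = 2.228070

x_2 = 2.228070


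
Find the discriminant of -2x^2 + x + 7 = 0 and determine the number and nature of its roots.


For ax^2 + bx + c = 0, discriminant D = b^2 - 4ac
Here a = -2, b = 1, c = 7
D = (1)^2 - 4(-2)(7) = 1 + 56 = 57

D = 57 > 0 but not a perfect square
The equation has 2 distinct real irrational roots.

Discriminant = 57, 2 distinct real irrational roots


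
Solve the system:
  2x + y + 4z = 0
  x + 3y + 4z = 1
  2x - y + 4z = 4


Using Cramer's rule. Expand each determinant along the first row.
D  = 2*[3*4 - 4*(-1)] - 1*[1*4 - 4*2] + 4*[1*(-1) - 3*2]
  = 2*(16) - 1*(-4) + 4*(-7) = 8
Dx = 0*[3*4 - 4*(-1)] - 1*[1*4 - 4*4] + 4*[1*(-1) - 3*4]
  = 0*(16) - 1*(-12) + 4*(-13) = -40
Dy = 2*[1*4 - 4*4] - 0*[1*4 - 4*2] + 4*[1*4 - 1*2]
  = 2*(-12) - 0*(-4) + 4*(2) = -16
Dz = 2*[3*4 - 1*(-1)] - 1*[1*4 - 1*2] + 0*[1*(-1) - 3*2]
  = 2*(13) - 1*(2) + 0*(-7) = 24
x = Dx/D = -40/8 = -5, y = Dy/D = -16/8 = -2, z = Dz/D = 24/8 = 3
Check eq1: (2)(-5) + (1)(-2) + (4)(3) = 0 = 0 ✓
Check eq2: (1)(-5) + (3)(-2) + (4)(3) = 1 = 1 ✓
Check eq3: (2)(-5) + (-1)(-2) + (4)(3) = 4 = 4 ✓

x = -5, y = -2, z = 3


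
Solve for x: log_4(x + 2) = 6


Convert to exponential form: x + 2 = 4^6 = 4096
x = 4096 - 2 = 4094
Check: log_4(4094 + 2) = log_4(4096) = log_4(4096) = 6 ✓

x = 4094


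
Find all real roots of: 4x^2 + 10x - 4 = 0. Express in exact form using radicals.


Using the quadratic formula: x = (-b ± sqrt(b^2 - 4ac)) / (2a)
Here a = 4, b = 10, c = -4
Discriminant = b^2 - 4ac = 10^2 - 4(4)(-4) = 100 + 64 = 164
Since discriminant = 164 > 0, there are two real roots.
x = (-10 ± 2*sqrt(41)) / 8
Simplifying: x = (-5 ± sqrt(41)) / 4
Numerically: x ≈ 0.3508 or x ≈ -2.8508

x = (-5 + sqrt(41)) / 4 or x = (-5 - sqrt(41)) / 4


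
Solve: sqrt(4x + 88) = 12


Square both sides: 4x + 88 = 12^2 = 144
4x = 144 - 88 = 56
x = 14
Check: sqrt(4*14 + 88) = sqrt(144) = 12 ✓

x = 14


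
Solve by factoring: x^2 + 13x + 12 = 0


We need two numbers that multiply to 12 and add to 13.
Those numbers are 1 and 12 (since 1 * 12 = 12 and 1 + 12 = 13).
So x^2 + 13x + 12 = (x + 1)(x + 12) = 0
Setting each factor to zero: x = -1 or x = -12

x = -12, x = -1


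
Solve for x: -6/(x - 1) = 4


Multiply both sides by (x - 1): -6 = 4(x - 1)
Distribute: -6 = 4x - 4
4x = -6 + 4 = -2
x = -1/2

x = -1/2


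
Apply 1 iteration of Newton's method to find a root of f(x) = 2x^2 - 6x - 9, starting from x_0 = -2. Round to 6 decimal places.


Newton's method: x_(n+1) = x_n - f(x_n)/f'(x_n)
f(x) = 2x^2 - 6x - 9
f'(x) = 4x - 6

Iteration 1:
  f(-2.000000) = 11.000000
  f'(-2.000000) = -14.000000
  x_1 = -2.000000 - (11.000000)/(-14.000000) = -1.214286

x_1 = -1.214286


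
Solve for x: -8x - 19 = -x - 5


Starting with: -8x - 19 = -x - 5
Move all x terms to left: (-8 + 1)x = -5 + 19
Simplify: -7x = 14
Divide both sides by -7: x = -2

x = -2


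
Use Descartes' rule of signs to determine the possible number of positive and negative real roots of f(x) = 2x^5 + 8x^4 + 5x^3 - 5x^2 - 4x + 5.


Descartes' rule of signs:

For positive roots, count sign changes in f(x) = 2x^5 + 8x^4 + 5x^3 - 5x^2 - 4x + 5:
Signs of coefficients: +, +, +, -, -, +
Number of sign changes: 2
Possible positive real roots: 2, 0

For negative roots, examine f(-x) = -2x^5 + 8x^4 - 5x^3 - 5x^2 + 4x + 5:
Signs of coefficients: -, +, -, -, +, +
Number of sign changes: 3
Possible negative real roots: 3, 1

Positive roots: 2 or 0; Negative roots: 3 or 1


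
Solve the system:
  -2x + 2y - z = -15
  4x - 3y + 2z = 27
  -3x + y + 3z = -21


Using Cramer's rule. Expand each determinant along the first row.
D  = (-2)*[(-3)*3 - 2*1] - 2*[4*3 - 2*(-3)] + (-1)*[4*1 - (-3)*(-3)]
  = (-2)*(-11) - 2*(18) + (-1)*(-5) = -9
Dx = (-15)*[(-3)*3 - 2*1] - 2*[27*3 - 2*(-21)] + (-1)*[27*1 - (-3)*(-21)]
  = (-15)*(-11) - 2*(123) + (-1)*(-36) = -45
Dy = (-2)*[27*3 - 2*(-21)] - (-15)*[4*3 - 2*(-3)] + (-1)*[4*(-21) - 27*(-3)]
  = (-2)*(123) - (-15)*(18) + (-1)*(-3) = 27
Dz = (-2)*[(-3)*(-21) - 27*1] - 2*[4*(-21) - 27*(-3)] + (-15)*[4*1 - (-3)*(-3)]
  = (-2)*(36) - 2*(-3) + (-15)*(-5) = 9
x = Dx/D = -45/-9 = 5, y = Dy/D = 27/-9 = -3, z = Dz/D = 9/-9 = -1
Check eq1: (-2)(5) + (2)(-3) + (-1)(-1) = -15 = -15 ✓
Check eq2: (4)(5) + (-3)(-3) + (2)(-1) = 27 = 27 ✓
Check eq3: (-3)(5) + (1)(-3) + (3)(-1) = -21 = -21 ✓

x = 5, y = -3, z = -1


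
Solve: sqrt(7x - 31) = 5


Square both sides: 7x - 31 = 5^2 = 25
7x = 25 + 31 = 56
x = 8
Check: sqrt(7*8 - 31) = sqrt(25) = 5 ✓

x = 8


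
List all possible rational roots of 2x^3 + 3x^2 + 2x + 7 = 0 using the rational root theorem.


Rational root theorem: possible roots are ±p/q where:
  p divides the constant term (7): p ∈ {1, 7}
  q divides the leading coefficient (2): q ∈ {1, 2}

All possible rational roots: -7, -7/2, -1, -1/2, 1/2, 1, 7/2, 7

-7, -7/2, -1, -1/2, 1/2, 1, 7/2, 7


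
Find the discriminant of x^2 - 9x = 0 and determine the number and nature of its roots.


For ax^2 + bx + c = 0, discriminant D = b^2 - 4ac
Here a = 1, b = -9, c = 0
D = (-9)^2 - 4(1)(0) = 81 - 0 = 81

D = 81 > 0 and is a perfect square (sqrt = 9)
The equation has 2 distinct real rational roots.

Discriminant = 81, 2 distinct real rational roots


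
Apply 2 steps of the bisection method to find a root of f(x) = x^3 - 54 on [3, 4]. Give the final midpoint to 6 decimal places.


f(x) = x^3 - 54
f(3) = -27 < 0
f(4) = 10 > 0

Step 1: midpoint = (3.000000 + 4.000000)/2 = 3.500000
  f(3.500000) = -11.125000
  f(mid) < 0, so root is in [3.500000, 4.000000]

Step 2: midpoint = (3.500000 + 4.000000)/2 = 3.750000
  f(3.750000) = -1.265625
  f(mid) < 0, so root is in [3.750000, 4.000000]

midpoint = 3.750000


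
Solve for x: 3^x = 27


Express both sides with the same base.
27 = 3^3
Since the bases match: x = 3

x = 3


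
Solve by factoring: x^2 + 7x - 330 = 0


We need two numbers that multiply to -330 and add to 7.
Those numbers are 22 and -15 (since 22 * (-15) = -330 and 22 + (-15) = 7).
So x^2 + 7x - 330 = (x + 22)(x - 15) = 0
Setting each factor to zero: x = -22 or x = 15

x = -22, x = 15


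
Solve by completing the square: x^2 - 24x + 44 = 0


Start: x^2 - 24x + 44 = 0
Move constant: x^2 - 24x = -44
Half of -24 is -12, squared is 144
Add 144 to both sides: x^2 - 24x + 144 = 100
(x - 12)^2 = 100
x - 12 = ±10
x = 12 + 10 = 22 or x = 12 - 10 = 2

x = 2, x = 22


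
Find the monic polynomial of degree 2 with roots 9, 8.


A monic polynomial with roots 9, 8 is:
p(x) = (x - 9)(x - 8)
After multiplying by (x - 9): x - 9
After multiplying by (x - 8): x^2 - 17x + 72

x^2 - 17x + 72


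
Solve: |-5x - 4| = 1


An absolute value equation |expr| = 1 gives two cases:
Case 1: -5x - 4 = 1
  -5x = 5, so x = -1
Case 2: -5x - 4 = -1
  -5x = 3, so x = -3/5

x = -1, x = -3/5


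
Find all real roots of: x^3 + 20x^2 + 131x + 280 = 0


Let p(x) = x^3 + 20x^2 + 131x + 280. By the rational root theorem (leading coefficient 1), any rational root is an integer divisor of 280: try ±1, ±2, ... in turn.
Test x = 1: value = 432 ≠ 0.
Test x = -1: value = 168 ≠ 0.
Test x = 2: value = 630 ≠ 0.
Test x = -2: value = 90 ≠ 0.
Test x = 4: value = 1188 ≠ 0.
Test x = -4: value = 12 ≠ 0.
Test x = 5: value = 1560 ≠ 0.
Test x = -5: value = 0 ✓, so (x + 5) is a factor.
Synthetic division by (x + 5): bring down 1; 1(-5) + 20 = 15; 15(-5) + 131 = 56; 56(-5) + 280 = 0 → quotient x^2 + 15x + 56, remainder 0.
Solve the quadratic x^2 + 15x + 56 = 0: discriminant = 15^2 - 4(1)(56) = 225 - 224 = 1.
sqrt(1) = 1, so x = (-15 ± 1)/2: x = -7 or x = -8.

x = -8, x = -7, x = -5


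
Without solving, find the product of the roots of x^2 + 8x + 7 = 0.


By Vieta's formulas for ax^2 + bx + c = 0:
  Sum of roots = -b/a
  Product of roots = c/a

Here a = 1, b = 8, c = 7
Sum = -(8)/1 = -8
Product = 7/1 = 7

Product = 7


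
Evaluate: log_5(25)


We need the exponent such that 5^? = 25
5^2 = 25
Therefore log_5(25) = 2

2


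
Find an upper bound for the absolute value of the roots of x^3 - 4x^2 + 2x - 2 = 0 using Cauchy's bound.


Cauchy's bound: all roots r satisfy |r| <= 1 + max(|a_i/a_n|) for i = 0,...,n-1
where a_n is the leading coefficient.

Coefficients: [1, -4, 2, -2]
Leading coefficient a_n = 1
Ratios |a_i/a_n|: 4, 2, 2
Maximum ratio: 4
Cauchy's bound: |r| <= 1 + 4 = 5

Upper bound = 5


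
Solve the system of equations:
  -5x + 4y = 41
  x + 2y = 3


Using Cramer's rule:
Determinant D = (-5)(2) - (1)(4) = -10 - 4 = -14
Dx = (41)(2) - (3)(4) = 82 - 12 = 70
Dy = (-5)(3) - (1)(41) = -15 - 41 = -56
x = Dx/D = 70/-14 = -5
y = Dy/D = -56/-14 = 4

x = -5, y = 4


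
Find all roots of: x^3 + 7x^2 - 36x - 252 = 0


Let p(x) = x^3 + 7x^2 - 36x - 252. By the rational root theorem (leading coefficient 1), any rational root is an integer divisor of 252: try ±1, ±2, ... in turn.
Test x = 1: value = -280 ≠ 0.
Test x = -1: value = -210 ≠ 0.
Test x = 2: value = -288 ≠ 0.
Test x = -2: value = -160 ≠ 0.
Test x = 3: value = -270 ≠ 0.
Test x = -3: value = -108 ≠ 0.
Test x = 4: value = -220 ≠ 0.
Test x = -4: value = -60 ≠ 0.
Test x = 6: value = 0 ✓, so (x - 6) is a factor.
Synthetic division by (x - 6): bring down 1; 1(6) + 7 = 13; 13(6) - 36 = 42; 42(6) - 252 = 0 → quotient x^2 + 13x + 42, remainder 0.
Solve the quadratic x^2 + 13x + 42 = 0: discriminant = 13^2 - 4(1)(42) = 169 - 168 = 1.
sqrt(1) = 1, so x = (-13 ± 1)/2: x = -6 or x = -7.
Collecting all roots found:

x = -7, x = -6, x = 6


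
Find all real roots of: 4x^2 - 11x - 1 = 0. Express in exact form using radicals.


Using the quadratic formula: x = (-b ± sqrt(b^2 - 4ac)) / (2a)
Here a = 4, b = -11, c = -1
Discriminant = b^2 - 4ac = (-11)^2 - 4(4)(-1) = 121 + 16 = 137
Since discriminant = 137 > 0, there are two real roots.
x = (11 ± sqrt(137)) / 8
Numerically: x ≈ 2.8381 or x ≈ -0.0881

x = (11 + sqrt(137)) / 8 or x = (11 - sqrt(137)) / 8


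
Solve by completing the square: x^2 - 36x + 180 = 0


Start: x^2 - 36x + 180 = 0
Move constant: x^2 - 36x = -180
Half of -36 is -18, squared is 324
Add 324 to both sides: x^2 - 36x + 324 = 144
(x - 18)^2 = 144
x - 18 = ±12
x = 18 + 12 = 30 or x = 18 - 12 = 6

x = 6, x = 30


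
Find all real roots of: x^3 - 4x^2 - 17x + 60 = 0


Let p(x) = x^3 - 4x^2 - 17x + 60. By the rational root theorem (leading coefficient 1), any rational root is an integer divisor of 60: try ±1, ±2, ... in turn.
Test x = 1: value = 40 ≠ 0.
Test x = -1: value = 72 ≠ 0.
Test x = 2: value = 18 ≠ 0.
Test x = -2: value = 70 ≠ 0.
Test x = 3: value = 0 ✓, so (x - 3) is a factor.
Synthetic division by (x - 3): bring down 1; 1(3) - 4 = -1; (-1)(3) - 17 = -20; (-20)(3) + 60 = 0 → quotient x^2 - x - 20, remainder 0.
Solve the quadratic x^2 - x - 20 = 0: discriminant = (-1)^2 - 4(1)(-20) = 1 + 80 = 81.
sqrt(81) = 9, so x = (1 ± 9)/2: x = 5 or x = -4.

x = -4, x = 3, x = 5


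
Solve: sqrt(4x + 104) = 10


Square both sides: 4x + 104 = 10^2 = 100
4x = 100 - 104 = -4
x = -1
Check: sqrt(4*(-1) + 104) = sqrt(100) = 10 ✓

x = -1


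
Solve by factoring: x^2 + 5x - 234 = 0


We need two numbers that multiply to -234 and add to 5.
Those numbers are 18 and -13 (since 18 * (-13) = -234 and 18 + (-13) = 5).
So x^2 + 5x - 234 = (x + 18)(x - 13) = 0
Setting each factor to zero: x = -18 or x = 13

x = -18, x = 13


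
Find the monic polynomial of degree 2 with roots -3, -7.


A monic polynomial with roots -3, -7 is:
p(x) = (x + 3)(x + 7)
After multiplying by (x + 3): x + 3
After multiplying by (x + 7): x^2 + 10x + 21

x^2 + 10x + 21


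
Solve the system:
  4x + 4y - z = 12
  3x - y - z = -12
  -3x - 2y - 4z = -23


Using Cramer's rule. Expand each determinant along the first row.
D  = 4*[(-1)*(-4) - (-1)*(-2)] - 4*[3*(-4) - (-1)*(-3)] + (-1)*[3*(-2) - (-1)*(-3)]
  = 4*(2) - 4*(-15) + (-1)*(-9) = 77
Dx = 12*[(-1)*(-4) - (-1)*(-2)] - 4*[(-12)*(-4) - (-1)*(-23)] + (-1)*[(-12)*(-2) - (-1)*(-23)]
  = 12*(2) - 4*(25) + (-1)*(1) = -77
Dy = 4*[(-12)*(-4) - (-1)*(-23)] - 12*[3*(-4) - (-1)*(-3)] + (-1)*[3*(-23) - (-12)*(-3)]
  = 4*(25) - 12*(-15) + (-1)*(-105) = 385
Dz = 4*[(-1)*(-23) - (-12)*(-2)] - 4*[3*(-23) - (-12)*(-3)] + 12*[3*(-2) - (-1)*(-3)]
  = 4*(-1) - 4*(-105) + 12*(-9) = 308
x = Dx/D = -77/77 = -1, y = Dy/D = 385/77 = 5, z = Dz/D = 308/77 = 4
Check eq1: (4)(-1) + (4)(5) + (-1)(4) = 12 = 12 ✓
Check eq2: (3)(-1) + (-1)(5) + (-1)(4) = -12 = -12 ✓
Check eq3: (-3)(-1) + (-2)(5) + (-4)(4) = -23 = -23 ✓

x = -1, y = 5, z = 4


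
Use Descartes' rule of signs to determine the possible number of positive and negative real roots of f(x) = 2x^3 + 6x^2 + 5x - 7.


Descartes' rule of signs:

For positive roots, count sign changes in f(x) = 2x^3 + 6x^2 + 5x - 7:
Signs of coefficients: +, +, +, -
Number of sign changes: 1
Possible positive real roots: 1

For negative roots, examine f(-x) = -2x^3 + 6x^2 - 5x - 7:
Signs of coefficients: -, +, -, -
Number of sign changes: 2
Possible negative real roots: 2, 0

Positive roots: 1; Negative roots: 2 or 0


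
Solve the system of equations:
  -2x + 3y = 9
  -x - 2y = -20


Using Cramer's rule:
Determinant D = (-2)(-2) - (-1)(3) = 4 + 3 = 7
Dx = (9)(-2) - (-20)(3) = -18 + 60 = 42
Dy = (-2)(-20) - (-1)(9) = 40 + 9 = 49
x = Dx/D = 42/7 = 6
y = Dy/D = 49/7 = 7

x = 6, y = 7


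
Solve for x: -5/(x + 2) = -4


Multiply both sides by (x + 2): -5 = -4(x + 2)
Distribute: -5 = -4x - 8
-4x = -5 + 8 = 3
x = -3/4

x = -3/4


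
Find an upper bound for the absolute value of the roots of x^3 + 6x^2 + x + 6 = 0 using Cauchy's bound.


Cauchy's bound: all roots r satisfy |r| <= 1 + max(|a_i/a_n|) for i = 0,...,n-1
where a_n is the leading coefficient.

Coefficients: [1, 6, 1, 6]
Leading coefficient a_n = 1
Ratios |a_i/a_n|: 6, 1, 6
Maximum ratio: 6
Cauchy's bound: |r| <= 1 + 6 = 7

Upper bound = 7


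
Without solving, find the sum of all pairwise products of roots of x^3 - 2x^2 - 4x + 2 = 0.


By Vieta's formulas for x^3 + bx^2 + cx + d = 0:
  r1 + r2 + r3 = -b/a = 2
  r1*r2 + r1*r3 + r2*r3 = c/a = -4
  r1*r2*r3 = -d/a = -2


Sum of pairwise products = -4


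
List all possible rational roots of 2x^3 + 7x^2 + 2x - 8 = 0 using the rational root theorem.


Rational root theorem: possible roots are ±p/q where:
  p divides the constant term (-8): p ∈ {1, 2, 4, 8}
  q divides the leading coefficient (2): q ∈ {1, 2}

All possible rational roots: -8, -4, -2, -1, -1/2, 1/2, 1, 2, 4, 8

-8, -4, -2, -1, -1/2, 1/2, 1, 2, 4, 8


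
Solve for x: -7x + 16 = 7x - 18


Starting with: -7x + 16 = 7x - 18
Move all x terms to left: (-7 - 7)x = -18 - 16
Simplify: -14x = -34
Divide both sides by -14: x = 17/7

x = 17/7


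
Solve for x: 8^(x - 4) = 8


Express both sides with the same base.
8 = 8^1
Since the bases match, equate exponents: x - 4 = 1
So x = 1 - (-4) = 5

x = 5


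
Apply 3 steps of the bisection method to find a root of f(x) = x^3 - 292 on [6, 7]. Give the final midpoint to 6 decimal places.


f(x) = x^3 - 292
f(6) = -76 < 0
f(7) = 51 > 0

Step 1: midpoint = (6.000000 + 7.000000)/2 = 6.500000
  f(6.500000) = -17.375000
  f(mid) < 0, so root is in [6.500000, 7.000000]

Step 2: midpoint = (6.500000 + 7.000000)/2 = 6.750000
  f(6.750000) = 15.546875
  f(mid) > 0, so root is in [6.500000, 6.750000]

Step 3: midpoint = (6.500000 + 6.750000)/2 = 6.625000
  f(6.625000) = -1.224609
  f(mid) < 0, so root is in [6.625000, 6.750000]

midpoint = 6.625000


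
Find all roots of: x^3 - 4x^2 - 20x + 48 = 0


Let p(x) = x^3 - 4x^2 - 20x + 48. By the rational root theorem (leading coefficient 1), any rational root is an integer divisor of 48: try ±1, ±2, ... in turn.
Test x = 1: value = 25 ≠ 0.
Test x = -1: value = 63 ≠ 0.
Test x = 2: value = 0 ✓, so (x - 2) is a factor.
Synthetic division by (x - 2): bring down 1; 1(2) - 4 = -2; (-2)(2) - 20 = -24; (-24)(2) + 48 = 0 → quotient x^2 - 2x - 24, remainder 0.
Solve the quadratic x^2 - 2x - 24 = 0: discriminant = (-2)^2 - 4(1)(-24) = 4 + 96 = 100.
sqrt(100) = 10, so x = (2 ± 10)/2: x = 6 or x = -4.
Collecting all roots found:

x = -4, x = 2, x = 6


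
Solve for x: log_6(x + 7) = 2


Convert to exponential form: x + 7 = 6^2 = 36
x = 36 - 7 = 29
Check: log_6(29 + 7) = log_6(36) = log_6(36) = 2 ✓

x = 29


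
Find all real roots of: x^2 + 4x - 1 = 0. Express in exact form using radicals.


Using the quadratic formula: x = (-b ± sqrt(b^2 - 4ac)) / (2a)
Here a = 1, b = 4, c = -1
Discriminant = b^2 - 4ac = 4^2 - 4(1)(-1) = 16 + 4 = 20
Since discriminant = 20 > 0, there are two real roots.
x = (-4 ± 2*sqrt(5)) / 2
Simplifying: x = -2 ± sqrt(5)
Numerically: x ≈ 0.2361 or x ≈ -4.2361

x = -2 + sqrt(5) or x = -2 - sqrt(5)


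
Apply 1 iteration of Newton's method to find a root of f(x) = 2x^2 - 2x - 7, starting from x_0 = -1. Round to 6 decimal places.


Newton's method: x_(n+1) = x_n - f(x_n)/f'(x_n)
f(x) = 2x^2 - 2x - 7
f'(x) = 4x - 2

Iteration 1:
  f(-1.000000) = -3.000000
  f'(-1.000000) = -6.000000
  x_1 = -1.000000 - (-3.000000)/(-6.000000) = -1.500000

x_1 = -1.500000


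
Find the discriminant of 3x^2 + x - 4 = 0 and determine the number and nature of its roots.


For ax^2 + bx + c = 0, discriminant D = b^2 - 4ac
Here a = 3, b = 1, c = -4
D = (1)^2 - 4(3)(-4) = 1 + 48 = 49

D = 49 > 0 and is a perfect square (sqrt = 7)
The equation has 2 distinct real rational roots.

Discriminant = 49, 2 distinct real rational roots


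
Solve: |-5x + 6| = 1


An absolute value equation |expr| = 1 gives two cases:
Case 1: -5x + 6 = 1
  -5x = -5, so x = 1
Case 2: -5x + 6 = -1
  -5x = -7, so x = 7/5

x = 1, x = 7/5


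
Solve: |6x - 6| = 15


An absolute value equation |expr| = 15 gives two cases:
Case 1: 6x - 6 = 15
  6x = 21, so x = 7/2
Case 2: 6x - 6 = -15
  6x = -9, so x = -3/2

x = -3/2, x = 7/2


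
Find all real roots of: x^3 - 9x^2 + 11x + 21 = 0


Let p(x) = x^3 - 9x^2 + 11x + 21. By the rational root theorem (leading coefficient 1), any rational root is an integer divisor of 21: try ±1, ±2, ... in turn.
Test x = 1: value = 24 ≠ 0.
Test x = -1: value = 0 ✓, so (x + 1) is a factor.
Synthetic division by (x + 1): bring down 1; 1(-1) - 9 = -10; (-10)(-1) + 11 = 21; 21(-1) + 21 = 0 → quotient x^2 - 10x + 21, remainder 0.
Solve the quadratic x^2 - 10x + 21 = 0: discriminant = (-10)^2 - 4(1)(21) = 100 - 84 = 16.
sqrt(16) = 4, so x = (10 ± 4)/2: x = 7 or x = 3.

x = -1, x = 3, x = 7


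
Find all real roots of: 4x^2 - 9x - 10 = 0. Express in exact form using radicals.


Using the quadratic formula: x = (-b ± sqrt(b^2 - 4ac)) / (2a)
Here a = 4, b = -9, c = -10
Discriminant = b^2 - 4ac = (-9)^2 - 4(4)(-10) = 81 + 160 = 241
Since discriminant = 241 > 0, there are two real roots.
x = (9 ± sqrt(241)) / 8
Numerically: x ≈ 3.0655 or x ≈ -0.8155

x = (9 + sqrt(241)) / 8 or x = (9 - sqrt(241)) / 8


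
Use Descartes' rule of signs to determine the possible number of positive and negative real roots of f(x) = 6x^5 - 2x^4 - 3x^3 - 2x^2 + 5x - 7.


Descartes' rule of signs:

For positive roots, count sign changes in f(x) = 6x^5 - 2x^4 - 3x^3 - 2x^2 + 5x - 7:
Signs of coefficients: +, -, -, -, +, -
Number of sign changes: 3
Possible positive real roots: 3, 1

For negative roots, examine f(-x) = -6x^5 - 2x^4 + 3x^3 - 2x^2 - 5x - 7:
Signs of coefficients: -, -, +, -, -, -
Number of sign changes: 2
Possible negative real roots: 2, 0

Positive roots: 3 or 1; Negative roots: 2 or 0


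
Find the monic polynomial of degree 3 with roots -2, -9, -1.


A monic polynomial with roots -2, -9, -1 is:
p(x) = (x + 2)(x + 9)(x + 1)
After multiplying by (x + 2): x + 2
After multiplying by (x + 9): x^2 + 11x + 18
After multiplying by (x + 1): x^3 + 12x^2 + 29x + 18

x^3 + 12x^2 + 29x + 18


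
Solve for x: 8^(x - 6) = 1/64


Express both sides with the same base.
1/64 = 8^(-2)
Since the bases match, equate exponents: x - 6 = -2
So x = -2 - (-6) = 4

x = 4


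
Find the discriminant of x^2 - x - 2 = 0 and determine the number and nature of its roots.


For ax^2 + bx + c = 0, discriminant D = b^2 - 4ac
Here a = 1, b = -1, c = -2
D = (-1)^2 - 4(1)(-2) = 1 + 8 = 9

D = 9 > 0 and is a perfect square (sqrt = 3)
The equation has 2 distinct real rational roots.

Discriminant = 9, 2 distinct real rational roots


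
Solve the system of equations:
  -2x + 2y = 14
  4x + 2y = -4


Using Cramer's rule:
Determinant D = (-2)(2) - (4)(2) = -4 - 8 = -12
Dx = (14)(2) - (-4)(2) = 28 + 8 = 36
Dy = (-2)(-4) - (4)(14) = 8 - 56 = -48
x = Dx/D = 36/-12 = -3
y = Dy/D = -48/-12 = 4

x = -3, y = 4


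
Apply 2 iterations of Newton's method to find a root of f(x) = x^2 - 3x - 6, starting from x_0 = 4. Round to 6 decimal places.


Newton's method: x_(n+1) = x_n - f(x_n)/f'(x_n)
f(x) = x^2 - 3x - 6
f'(x) = 2x - 3

Iteration 1:
  f(4.000000) = -2.000000
  f'(4.000000) = 5.000000
  x_1 = 4.000000 - (-2.000000)/(5.000000) = 4.400000

Iteration 2:
  f(4.400000) = 0.160000
  f'(4.400000) = 5.800000
  x_2 = 4.400000 - (0.160000)/(5.800000) = 4.372414

x_2 = 4.372414


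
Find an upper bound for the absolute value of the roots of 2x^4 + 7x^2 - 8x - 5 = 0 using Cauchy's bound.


Cauchy's bound: all roots r satisfy |r| <= 1 + max(|a_i/a_n|) for i = 0,...,n-1
where a_n is the leading coefficient.

Coefficients: [2, 0, 7, -8, -5]
Leading coefficient a_n = 2
Ratios |a_i/a_n|: 0, 7/2, 4, 5/2
Maximum ratio: 4
Cauchy's bound: |r| <= 1 + 4 = 5

Upper bound = 5


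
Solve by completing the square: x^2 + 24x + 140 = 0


Start: x^2 + 24x + 140 = 0
Move constant: x^2 + 24x = -140
Half of 24 is 12, squared is 144
Add 144 to both sides: x^2 + 24x + 144 = 4
(x + 12)^2 = 4
x + 12 = ±2
x = -12 + 2 = -10 or x = -12 - 2 = -14

x = -14, x = -10


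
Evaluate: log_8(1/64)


We need the exponent such that 8^? = 1/64
8^(-2) = 1/8^2 = 1/64
Therefore log_8(1/64) = -2

-2


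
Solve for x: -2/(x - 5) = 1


Multiply both sides by (x - 5): -2 = 1(x - 5)
Distribute: -2 = x - 5
x = -2 + 5 = 3
x = 3

x = 3


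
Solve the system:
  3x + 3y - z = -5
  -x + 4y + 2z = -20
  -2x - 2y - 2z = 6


Using Cramer's rule. Expand each determinant along the first row.
D  = 3*[4*(-2) - 2*(-2)] - 3*[(-1)*(-2) - 2*(-2)] + (-1)*[(-1)*(-2) - 4*(-2)]
  = 3*(-4) - 3*(6) + (-1)*(10) = -40
Dx = (-5)*[4*(-2) - 2*(-2)] - 3*[(-20)*(-2) - 2*6] + (-1)*[(-20)*(-2) - 4*6]
  = (-5)*(-4) - 3*(28) + (-1)*(16) = -80
Dy = 3*[(-20)*(-2) - 2*6] - (-5)*[(-1)*(-2) - 2*(-2)] + (-1)*[(-1)*6 - (-20)*(-2)]
  = 3*(28) - (-5)*(6) + (-1)*(-46) = 160
Dz = 3*[4*6 - (-20)*(-2)] - 3*[(-1)*6 - (-20)*(-2)] + (-5)*[(-1)*(-2) - 4*(-2)]
  = 3*(-16) - 3*(-46) + (-5)*(10) = 40
x = Dx/D = -80/-40 = 2, y = Dy/D = 160/-40 = -4, z = Dz/D = 40/-40 = -1
Check eq1: (3)(2) + (3)(-4) + (-1)(-1) = -5 = -5 ✓
Check eq2: (-1)(2) + (4)(-4) + (2)(-1) = -20 = -20 ✓
Check eq3: (-2)(2) + (-2)(-4) + (-2)(-1) = 6 = 6 ✓

x = 2, y = -4, z = -1


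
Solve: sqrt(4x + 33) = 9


Square both sides: 4x + 33 = 9^2 = 81
4x = 81 - 33 = 48
x = 12
Check: sqrt(4*12 + 33) = sqrt(81) = 9 ✓

x = 12


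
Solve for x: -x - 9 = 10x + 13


Starting with: -x - 9 = 10x + 13
Move all x terms to left: (-1 - 10)x = 13 + 9
Simplify: -11x = 22
Divide both sides by -11: x = -2

x = -2


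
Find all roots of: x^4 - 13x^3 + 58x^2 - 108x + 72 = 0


Let p(x) = x^4 - 13x^3 + 58x^2 - 108x + 72. By the rational root theorem (leading coefficient 1), any rational root is an integer divisor of 72: try ±1, ±2, ... in turn.
Test x = 1: value = 10 ≠ 0.
Test x = -1: value = 252 ≠ 0.
Test x = 2: value = 0 ✓, so (x - 2) is a factor.
Synthetic division by (x - 2): bring down 1; 1(2) - 13 = -11; (-11)(2) + 58 = 36; 36(2) - 108 = -36; (-36)(2) + 72 = 0 → quotient x^3 - 11x^2 + 36x - 36, remainder 0.
Continue with the quotient x^3 - 11x^2 + 36x - 36 (candidates must divide 36; re-test x = 2 first in case it repeats).
Test x = 2: value = 0 ✓, so (x - 2) is a factor.
Synthetic division by (x - 2): bring down 1; 1(2) - 11 = -9; (-9)(2) + 36 = 18; 18(2) - 36 = 0 → quotient x^2 - 9x + 18, remainder 0.
Solve the quadratic x^2 - 9x + 18 = 0: discriminant = (-9)^2 - 4(1)(18) = 81 - 72 = 9.
sqrt(9) = 3, so x = (9 ± 3)/2: x = 6 or x = 3.
Collecting all roots found:

x = 2 (multiplicity 2), x = 3, x = 6


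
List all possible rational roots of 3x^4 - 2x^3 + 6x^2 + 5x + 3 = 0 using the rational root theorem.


Rational root theorem: possible roots are ±p/q where:
  p divides the constant term (3): p ∈ {1, 3}
  q divides the leading coefficient (3): q ∈ {1, 3}

All possible rational roots: -3, -1, -1/3, 1/3, 1, 3

-3, -1, -1/3, 1/3, 1, 3


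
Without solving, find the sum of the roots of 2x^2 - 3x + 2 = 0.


By Vieta's formulas for ax^2 + bx + c = 0:
  Sum of roots = -b/a
  Product of roots = c/a

Here a = 2, b = -3, c = 2
Sum = -(-3)/2 = 3/2
Product = 2/2 = 1

Sum = 3/2


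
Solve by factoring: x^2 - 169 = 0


We need two numbers that multiply to -169 and add to 0.
Those numbers are -13 and 13 (since (-13) * 13 = -169 and (-13) + 13 = 0).
So x^2 - 169 = (x - 13)(x + 13) = 0
Setting each factor to zero: x = 13 or x = -13

x = -13, x = 13


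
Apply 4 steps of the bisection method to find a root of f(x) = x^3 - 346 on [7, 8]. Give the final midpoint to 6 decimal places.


f(x) = x^3 - 346
f(7) = -3 < 0
f(8) = 166 > 0

Step 1: midpoint = (7.000000 + 8.000000)/2 = 7.500000
  f(7.500000) = 75.875000
  f(mid) > 0, so root is in [7.000000, 7.500000]

Step 2: midpoint = (7.000000 + 7.500000)/2 = 7.250000
  f(7.250000) = 35.078125
  f(mid) > 0, so root is in [7.000000, 7.250000]

Step 3: midpoint = (7.000000 + 7.250000)/2 = 7.125000
  f(7.125000) = 15.705078
  f(mid) > 0, so root is in [7.000000, 7.125000]

Step 4: midpoint = (7.000000 + 7.125000)/2 = 7.062500
  f(7.062500) = 6.269775
  f(mid) > 0, so root is in [7.000000, 7.062500]

midpoint = 7.062500


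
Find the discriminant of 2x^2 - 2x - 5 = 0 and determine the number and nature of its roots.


For ax^2 + bx + c = 0, discriminant D = b^2 - 4ac
Here a = 2, b = -2, c = -5
D = (-2)^2 - 4(2)(-5) = 4 + 40 = 44

D = 44 > 0 but not a perfect square
The equation has 2 distinct real irrational roots.

Discriminant = 44, 2 distinct real irrational roots


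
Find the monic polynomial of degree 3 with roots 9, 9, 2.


A monic polynomial with roots 9, 9, 2 is:
p(x) = (x - 9)(x - 9)(x - 2)
After multiplying by (x - 9): x - 9
After multiplying by (x - 9): x^2 - 18x + 81
After multiplying by (x - 2): x^3 - 20x^2 + 117x - 162

x^3 - 20x^2 + 117x - 162


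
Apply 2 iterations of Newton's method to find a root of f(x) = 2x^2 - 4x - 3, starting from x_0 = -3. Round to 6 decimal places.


Newton's method: x_(n+1) = x_n - f(x_n)/f'(x_n)
f(x) = 2x^2 - 4x - 3
f'(x) = 4x - 4

Iteration 1:
  f(-3.000000) = 27.000000
  f'(-3.000000) = -16.000000
  x_1 = -3.000000 - (27.000000)/(-16.000000) = -1.312500

Iteration 2:
  f(-1.312500) = 5.695312
  f'(-1.312500) = -9.250000
  x_2 = -1.312500 - (5.695312)/(-9.250000) = -0.696791

x_2 = -0.696791


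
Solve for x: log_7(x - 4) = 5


Convert to exponential form: x - 4 = 7^5 = 16807
x = 16807 + 4 = 16811
Check: log_7(16811 - 4) = log_7(16807) = log_7(16807) = 5 ✓

x = 16811


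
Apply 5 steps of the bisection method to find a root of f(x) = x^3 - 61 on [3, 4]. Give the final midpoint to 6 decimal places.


f(x) = x^3 - 61
f(3) = -34 < 0
f(4) = 3 > 0

Step 1: midpoint = (3.000000 + 4.000000)/2 = 3.500000
  f(3.500000) = -18.125000
  f(mid) < 0, so root is in [3.500000, 4.000000]

Step 2: midpoint = (3.500000 + 4.000000)/2 = 3.750000
  f(3.750000) = -8.265625
  f(mid) < 0, so root is in [3.750000, 4.000000]

Step 3: midpoint = (3.750000 + 4.000000)/2 = 3.875000
  f(3.875000) = -2.814453
  f(mid) < 0, so root is in [3.875000, 4.000000]

Step 4: midpoint = (3.875000 + 4.000000)/2 = 3.937500
  f(3.937500) = 0.046631
  f(mid) > 0, so root is in [3.875000, 3.937500]

Step 5: midpoint = (3.875000 + 3.937500)/2 = 3.906250
  f(3.906250) = -1.395355
  f(mid) < 0, so root is in [3.906250, 3.937500]

midpoint = 3.906250


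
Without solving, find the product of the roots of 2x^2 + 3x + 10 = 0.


By Vieta's formulas for ax^2 + bx + c = 0:
  Sum of roots = -b/a
  Product of roots = c/a

Here a = 2, b = 3, c = 10
Sum = -(3)/2 = -3/2
Product = 10/2 = 5

Product = 5


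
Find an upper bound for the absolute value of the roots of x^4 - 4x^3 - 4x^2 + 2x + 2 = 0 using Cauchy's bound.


Cauchy's bound: all roots r satisfy |r| <= 1 + max(|a_i/a_n|) for i = 0,...,n-1
where a_n is the leading coefficient.

Coefficients: [1, -4, -4, 2, 2]
Leading coefficient a_n = 1
Ratios |a_i/a_n|: 4, 4, 2, 2
Maximum ratio: 4
Cauchy's bound: |r| <= 1 + 4 = 5

Upper bound = 5


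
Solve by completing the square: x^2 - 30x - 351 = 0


Start: x^2 - 30x - 351 = 0
Move constant: x^2 - 30x = 351
Half of -30 is -15, squared is 225
Add 225 to both sides: x^2 - 30x + 225 = 576
(x - 15)^2 = 576
x - 15 = ±24
x = 15 + 24 = 39 or x = 15 - 24 = -9

x = -9, x = 39


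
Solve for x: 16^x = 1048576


Express both sides with the same base.
1048576 = 16^5
Since the bases match: x = 5

x = 5


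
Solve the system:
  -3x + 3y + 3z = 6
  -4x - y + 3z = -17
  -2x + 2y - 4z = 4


Using Cramer's rule. Expand each determinant along the first row.
D  = (-3)*[(-1)*(-4) - 3*2] - 3*[(-4)*(-4) - 3*(-2)] + 3*[(-4)*2 - (-1)*(-2)]
  = (-3)*(-2) - 3*(22) + 3*(-10) = -90
Dx = 6*[(-1)*(-4) - 3*2] - 3*[(-17)*(-4) - 3*4] + 3*[(-17)*2 - (-1)*4]
  = 6*(-2) - 3*(56) + 3*(-30) = -270
Dy = (-3)*[(-17)*(-4) - 3*4] - 6*[(-4)*(-4) - 3*(-2)] + 3*[(-4)*4 - (-17)*(-2)]
  = (-3)*(56) - 6*(22) + 3*(-50) = -450
Dz = (-3)*[(-1)*4 - (-17)*2] - 3*[(-4)*4 - (-17)*(-2)] + 6*[(-4)*2 - (-1)*(-2)]
  = (-3)*(30) - 3*(-50) + 6*(-10) = 0
x = Dx/D = -270/-90 = 3, y = Dy/D = -450/-90 = 5, z = Dz/D = 0/-90 = 0
Check eq1: (-3)(3) + (3)(5) + (3)(0) = 6 = 6 ✓
Check eq2: (-4)(3) + (-1)(5) + (3)(0) = -17 = -17 ✓
Check eq3: (-2)(3) + (2)(5) + (-4)(0) = 4 = 4 ✓

x = 3, y = 5, z = 0


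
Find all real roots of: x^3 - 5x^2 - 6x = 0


The constant term is 0, so x = 0 is a root. Factor out x:
  x(x^2 - 5x - 6) = 0
Solve the quadratic x^2 - 5x - 6 = 0: discriminant = (-5)^2 - 4(1)(-6) = 25 + 24 = 49.
sqrt(49) = 7, so x = (5 ± 7)/2: x = 6 or x = -1.

x = -1, x = 0, x = 6


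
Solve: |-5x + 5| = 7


An absolute value equation |expr| = 7 gives two cases:
Case 1: -5x + 5 = 7
  -5x = 2, so x = -2/5
Case 2: -5x + 5 = -7
  -5x = -12, so x = 12/5

x = -2/5, x = 12/5


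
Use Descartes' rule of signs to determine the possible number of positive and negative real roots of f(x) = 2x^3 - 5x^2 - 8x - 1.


Descartes' rule of signs:

For positive roots, count sign changes in f(x) = 2x^3 - 5x^2 - 8x - 1:
Signs of coefficients: +, -, -, -
Number of sign changes: 1
Possible positive real roots: 1

For negative roots, examine f(-x) = -2x^3 - 5x^2 + 8x - 1:
Signs of coefficients: -, -, +, -
Number of sign changes: 2
Possible negative real roots: 2, 0

Positive roots: 1; Negative roots: 2 or 0


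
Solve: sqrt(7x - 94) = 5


Square both sides: 7x - 94 = 5^2 = 25
7x = 25 + 94 = 119
x = 17
Check: sqrt(7*17 - 94) = sqrt(25) = 5 ✓

x = 17


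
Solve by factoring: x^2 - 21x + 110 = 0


We need two numbers that multiply to 110 and add to -21.
Those numbers are -10 and -11 (since (-10) * (-11) = 110 and (-10) + (-11) = -21).
So x^2 - 21x + 110 = (x - 10)(x - 11) = 0
Setting each factor to zero: x = 10 or x = 11

x = 10, x = 11


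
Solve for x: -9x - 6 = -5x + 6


Starting with: -9x - 6 = -5x + 6
Move all x terms to left: (-9 + 5)x = 6 + 6
Simplify: -4x = 12
Divide both sides by -4: x = -3

x = -3


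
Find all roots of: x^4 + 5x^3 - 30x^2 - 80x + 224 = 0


Let p(x) = x^4 + 5x^3 - 30x^2 - 80x + 224. By the rational root theorem (leading coefficient 1), any rational root is an integer divisor of 224: try ±1, ±2, ... in turn.
Test x = 1: value = 120 ≠ 0.
Test x = -1: value = 270 ≠ 0.
Test x = 2: value = 0 ✓, so (x - 2) is a factor.
Synthetic division by (x - 2): bring down 1; 1(2) + 5 = 7; 7(2) - 30 = -16; (-16)(2) - 80 = -112; (-112)(2) + 224 = 0 → quotient x^3 + 7x^2 - 16x - 112, remainder 0.
Continue with the quotient x^3 + 7x^2 - 16x - 112 (candidates must divide 112; re-test x = 2 first in case it repeats).
Test x = 2: value = -108 ≠ 0.
Test x = -2: value = -60 ≠ 0.
Test x = 4: value = 0 ✓, so (x - 4) is a factor.
Synthetic division by (x - 4): bring down 1; 1(4) + 7 = 11; 11(4) - 16 = 28; 28(4) - 112 = 0 → quotient x^2 + 11x + 28, remainder 0.
Solve the quadratic x^2 + 11x + 28 = 0: discriminant = 11^2 - 4(1)(28) = 121 - 112 = 9.
sqrt(9) = 3, so x = (-11 ± 3)/2: x = -4 or x = -7.
Collecting all roots found:

x = -7, x = -4, x = 2, x = 4


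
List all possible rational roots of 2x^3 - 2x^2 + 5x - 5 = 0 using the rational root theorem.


Rational root theorem: possible roots are ±p/q where:
  p divides the constant term (-5): p ∈ {1, 5}
  q divides the leading coefficient (2): q ∈ {1, 2}

All possible rational roots: -5, -5/2, -1, -1/2, 1/2, 1, 5/2, 5

-5, -5/2, -1, -1/2, 1/2, 1, 5/2, 5


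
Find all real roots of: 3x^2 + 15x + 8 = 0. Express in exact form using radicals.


Using the quadratic formula: x = (-b ± sqrt(b^2 - 4ac)) / (2a)
Here a = 3, b = 15, c = 8
Discriminant = b^2 - 4ac = 15^2 - 4(3)(8) = 225 - 96 = 129
Since discriminant = 129 > 0, there are two real roots.
x = (-15 ± sqrt(129)) / 6
Numerically: x ≈ -0.6070 or x ≈ -4.3930

x = (-15 + sqrt(129)) / 6 or x = (-15 - sqrt(129)) / 6


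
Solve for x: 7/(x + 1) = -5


Multiply both sides by (x + 1): 7 = -5(x + 1)
Distribute: 7 = -5x - 5
-5x = 7 + 5 = 12
x = -12/5

x = -12/5


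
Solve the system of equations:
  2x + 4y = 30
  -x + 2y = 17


Using Cramer's rule:
Determinant D = (2)(2) - (-1)(4) = 4 + 4 = 8
Dx = (30)(2) - (17)(4) = 60 - 68 = -8
Dy = (2)(17) - (-1)(30) = 34 + 30 = 64
x = Dx/D = -8/8 = -1
y = Dy/D = 64/8 = 8

x = -1, y = 8


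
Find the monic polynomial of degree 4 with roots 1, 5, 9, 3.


A monic polynomial with roots 1, 5, 9, 3 is:
p(x) = (x - 1)(x - 5)(x - 9)(x - 3)
After multiplying by (x - 1): x - 1
After multiplying by (x - 5): x^2 - 6x + 5
After multiplying by (x - 9): x^3 - 15x^2 + 59x - 45
After multiplying by (x - 3): x^4 - 18x^3 + 104x^2 - 222x + 135

x^4 - 18x^3 + 104x^2 - 222x + 135


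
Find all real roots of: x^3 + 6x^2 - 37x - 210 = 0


Let p(x) = x^3 + 6x^2 - 37x - 210. By the rational root theorem (leading coefficient 1), any rational root is an integer divisor of 210: try ±1, ±2, ... in turn.
Test x = 1: value = -240 ≠ 0.
Test x = -1: value = -168 ≠ 0.
Test x = 2: value = -252 ≠ 0.
Test x = -2: value = -120 ≠ 0.
Test x = 3: value = -240 ≠ 0.
Test x = -3: value = -72 ≠ 0.
Test x = 5: value = -120 ≠ 0.
Test x = -5: value = 0 ✓, so (x + 5) is a factor.
Synthetic division by (x + 5): bring down 1; 1(-5) + 6 = 1; 1(-5) - 37 = -42; (-42)(-5) - 210 = 0 → quotient x^2 + x - 42, remainder 0.
Solve the quadratic x^2 + x - 42 = 0: discriminant = 1^2 - 4(1)(-42) = 1 + 168 = 169.
sqrt(169) = 13, so x = (-1 ± 13)/2: x = 6 or x = -7.

x = -7, x = -5, x = 6


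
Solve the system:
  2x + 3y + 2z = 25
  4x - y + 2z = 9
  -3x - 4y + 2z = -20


Using Cramer's rule. Expand each determinant along the first row.
D  = 2*[(-1)*2 - 2*(-4)] - 3*[4*2 - 2*(-3)] + 2*[4*(-4) - (-1)*(-3)]
  = 2*(6) - 3*(14) + 2*(-19) = -68
Dx = 25*[(-1)*2 - 2*(-4)] - 3*[9*2 - 2*(-20)] + 2*[9*(-4) - (-1)*(-20)]
  = 25*(6) - 3*(58) + 2*(-56) = -136
Dy = 2*[9*2 - 2*(-20)] - 25*[4*2 - 2*(-3)] + 2*[4*(-20) - 9*(-3)]
  = 2*(58) - 25*(14) + 2*(-53) = -340
Dz = 2*[(-1)*(-20) - 9*(-4)] - 3*[4*(-20) - 9*(-3)] + 25*[4*(-4) - (-1)*(-3)]
  = 2*(56) - 3*(-53) + 25*(-19) = -204
x = Dx/D = -136/-68 = 2, y = Dy/D = -340/-68 = 5, z = Dz/D = -204/-68 = 3
Check eq1: (2)(2) + (3)(5) + (2)(3) = 25 = 25 ✓
Check eq2: (4)(2) + (-1)(5) + (2)(3) = 9 = 9 ✓
Check eq3: (-3)(2) + (-4)(5) + (2)(3) = -20 = -20 ✓

x = 2, y = 5, z = 3


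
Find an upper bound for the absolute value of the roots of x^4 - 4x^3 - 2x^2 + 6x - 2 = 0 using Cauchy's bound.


Cauchy's bound: all roots r satisfy |r| <= 1 + max(|a_i/a_n|) for i = 0,...,n-1
where a_n is the leading coefficient.

Coefficients: [1, -4, -2, 6, -2]
Leading coefficient a_n = 1
Ratios |a_i/a_n|: 4, 2, 6, 2
Maximum ratio: 6
Cauchy's bound: |r| <= 1 + 6 = 7

Upper bound = 7


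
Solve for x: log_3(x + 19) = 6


Convert to exponential form: x + 19 = 3^6 = 729
x = 729 - 19 = 710
Check: log_3(710 + 19) = log_3(729) = log_3(729) = 6 ✓

x = 710


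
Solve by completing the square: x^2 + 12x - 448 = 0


Start: x^2 + 12x - 448 = 0
Move constant: x^2 + 12x = 448
Half of 12 is 6, squared is 36
Add 36 to both sides: x^2 + 12x + 36 = 484
(x + 6)^2 = 484
x + 6 = ±22
x = -6 + 22 = 16 or x = -6 - 22 = -28

x = -28, x = 16


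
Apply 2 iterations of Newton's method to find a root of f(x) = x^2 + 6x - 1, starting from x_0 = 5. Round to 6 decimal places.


Newton's method: x_(n+1) = x_n - f(x_n)/f'(x_n)
f(x) = x^2 + 6x - 1
f'(x) = 2x + 6

Iteration 1:
  f(5.000000) = 54.000000
  f'(5.000000) = 16.000000
  x_1 = 5.000000 - (54.000000)/(16.000000) = 1.625000

Iteration 2:
  f(1.625000) = 11.390625
  f'(1.625000) = 9.250000
  x_2 = 1.625000 - (11.390625)/(9.250000) = 0.393581

x_2 = 0.393581


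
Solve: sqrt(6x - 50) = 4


Square both sides: 6x - 50 = 4^2 = 16
6x = 16 + 50 = 66
x = 11
Check: sqrt(6*11 - 50) = sqrt(16) = 4 ✓

x = 11


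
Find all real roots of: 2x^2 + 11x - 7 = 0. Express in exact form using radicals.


Using the quadratic formula: x = (-b ± sqrt(b^2 - 4ac)) / (2a)
Here a = 2, b = 11, c = -7
Discriminant = b^2 - 4ac = 11^2 - 4(2)(-7) = 121 + 56 = 177
Since discriminant = 177 > 0, there are two real roots.
x = (-11 ± sqrt(177)) / 4
Numerically: x ≈ 0.5760 or x ≈ -6.0760

x = (-11 + sqrt(177)) / 4 or x = (-11 - sqrt(177)) / 4


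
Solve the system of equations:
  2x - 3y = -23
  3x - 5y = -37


Using Cramer's rule:
Determinant D = (2)(-5) - (3)(-3) = -10 + 9 = -1
Dx = (-23)(-5) - (-37)(-3) = 115 - 111 = 4
Dy = (2)(-37) - (3)(-23) = -74 + 69 = -5
x = Dx/D = 4/-1 = -4
y = Dy/D = -5/-1 = 5

x = -4, y = 5


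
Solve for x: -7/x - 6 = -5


Subtract -6 from both sides: -7/x = 1
Multiply both sides by x: -7 = 1 * x
Divide by 1: x = -7

x = -7


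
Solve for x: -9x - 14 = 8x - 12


Starting with: -9x - 14 = 8x - 12
Move all x terms to left: (-9 - 8)x = -12 + 14
Simplify: -17x = 2
Divide both sides by -17: x = -2/17

x = -2/17


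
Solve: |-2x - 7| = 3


An absolute value equation |expr| = 3 gives two cases:
Case 1: -2x - 7 = 3
  -2x = 10, so x = -5
Case 2: -2x - 7 = -3
  -2x = 4, so x = -2

x = -5, x = -2


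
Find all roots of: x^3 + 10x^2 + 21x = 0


The constant term is 0, so x = 0 is a root. Factor out x:
  x^2 + 10x + 21 = 0
Solve the quadratic x^2 + 10x + 21 = 0: discriminant = 10^2 - 4(1)(21) = 100 - 84 = 16.
sqrt(16) = 4, so x = (-10 ± 4)/2: x = -3 or x = -7.
Collecting all roots found:

x = -7, x = -3, x = 0


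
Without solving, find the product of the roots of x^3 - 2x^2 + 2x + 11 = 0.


By Vieta's formulas for x^3 + bx^2 + cx + d = 0:
  r1 + r2 + r3 = -b/a = 2
  r1*r2 + r1*r3 + r2*r3 = c/a = 2
  r1*r2*r3 = -d/a = -11


Product = -11


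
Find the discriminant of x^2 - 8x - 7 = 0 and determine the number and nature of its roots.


For ax^2 + bx + c = 0, discriminant D = b^2 - 4ac
Here a = 1, b = -8, c = -7
D = (-8)^2 - 4(1)(-7) = 64 + 28 = 92

D = 92 > 0 but not a perfect square
The equation has 2 distinct real irrational roots.

Discriminant = 92, 2 distinct real irrational roots


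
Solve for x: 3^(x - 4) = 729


Express both sides with the same base.
729 = 3^6
Since the bases match, equate exponents: x - 4 = 6
So x = 6 - (-4) = 10

x = 10
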